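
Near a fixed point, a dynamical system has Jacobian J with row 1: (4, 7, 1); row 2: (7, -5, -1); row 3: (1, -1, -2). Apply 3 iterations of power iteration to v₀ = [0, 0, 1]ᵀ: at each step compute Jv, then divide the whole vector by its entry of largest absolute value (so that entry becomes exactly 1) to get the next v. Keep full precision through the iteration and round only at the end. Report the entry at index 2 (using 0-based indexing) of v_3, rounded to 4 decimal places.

Jv0 = (1.00000, -1.00000, -2.00000); divide by -2.00000 → v1 = (-0.50000, 0.50000, 1.00000)
Jv1 = (2.50000, -7.00000, -3.00000); divide by -7.00000 → v2 = (-0.35714, 1.00000, 0.42857)
Jv2 = (6.00000, -7.92857, -2.21429); divide by -7.92857 → v3 = (-0.75676, 1.00000, 0.27928)
Requested entry of v3: -31/-111 = 0.2793

0.2793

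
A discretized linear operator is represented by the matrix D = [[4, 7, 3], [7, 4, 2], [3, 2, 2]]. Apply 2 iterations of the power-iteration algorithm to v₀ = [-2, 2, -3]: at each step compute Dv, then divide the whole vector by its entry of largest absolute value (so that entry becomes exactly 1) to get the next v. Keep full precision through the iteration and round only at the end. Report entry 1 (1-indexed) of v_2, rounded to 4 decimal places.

1.0000

Dv0 = (-3.00000, -12.00000, -8.00000); divide by -12.00000 → v1 = (0.25000, 1.00000, 0.66667)
Dv1 = (10.00000, 7.08333, 4.08333); divide by 10.00000 → v2 = (1.00000, 0.70833, 0.40833)
Requested entry of v2: -120/-120 = 1.0000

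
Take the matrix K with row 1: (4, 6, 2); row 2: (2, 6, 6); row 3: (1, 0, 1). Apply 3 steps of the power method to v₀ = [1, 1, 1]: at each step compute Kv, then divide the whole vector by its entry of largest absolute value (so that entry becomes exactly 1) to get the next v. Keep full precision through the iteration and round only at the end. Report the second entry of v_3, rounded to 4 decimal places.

Kv0 = (12.00000, 14.00000, 2.00000); divide by 14.00000 → v1 = (0.85714, 1.00000, 0.14286)
Kv1 = (9.71429, 8.57143, 1.00000); divide by 9.71429 → v2 = (1.00000, 0.88235, 0.10294)
Kv2 = (9.50000, 7.91176, 1.10294); divide by 9.50000 → v3 = (1.00000, 0.83282, 0.11610)
Requested entry of v3: 1076/1292 = 0.8328

0.8328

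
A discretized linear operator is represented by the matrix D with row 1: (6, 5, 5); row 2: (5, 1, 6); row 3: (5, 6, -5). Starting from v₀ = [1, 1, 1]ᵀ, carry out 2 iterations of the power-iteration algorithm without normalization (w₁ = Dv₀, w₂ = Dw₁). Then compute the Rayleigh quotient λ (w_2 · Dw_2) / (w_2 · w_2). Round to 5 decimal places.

w1 = Dv₀ = (6·1 + 5·1 + 5·1; 5·1 + 1·1 + 6·1; 5·1 + 6·1 + (-5)·1) = (16, 12, 6)
w2 = Dw1 = (6·16 + 5·12 + 5·6; 5·16 + 1·12 + 6·6; 5·16 + 6·12 + (-5)·6) = (186, 128, 122)
Dw2 = (2366, 1790, 1088)
w2·Dw2 = 186·2366 + 128·1790 + 122·1088 = 801932; w2·w2 = 186·186 + 128·128 + 122·122 = 65864
λ ≈ 801932/65864 = 12.17557

12.17557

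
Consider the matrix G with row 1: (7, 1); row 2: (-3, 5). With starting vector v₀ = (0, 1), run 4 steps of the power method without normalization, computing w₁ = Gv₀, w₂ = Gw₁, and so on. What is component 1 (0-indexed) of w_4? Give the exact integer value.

52

w1 = Gv₀ = (7·0 + 1·1; (-3)·0 + 5·1) = (1, 5)
w2 = Gw1 = (7·1 + 1·5; (-3)·1 + 5·5) = (12, 22)
w3 = Gw2 = (106, 74)
w4 = Gw3 = (816, 52)
The requested component of w4 is 52.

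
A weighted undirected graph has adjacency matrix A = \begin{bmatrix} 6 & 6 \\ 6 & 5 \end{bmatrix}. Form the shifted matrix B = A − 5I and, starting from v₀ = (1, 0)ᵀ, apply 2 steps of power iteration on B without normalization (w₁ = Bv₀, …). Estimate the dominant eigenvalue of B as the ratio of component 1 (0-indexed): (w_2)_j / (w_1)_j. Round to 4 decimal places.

B = A − 5I has rows (1, 6); (6, 0)
w1 = Bv₀ = (1, 6)
w2 = Bw1 = (37, 6)
Ratio: 6/6 = 1.0000

μ ≈ 1.0000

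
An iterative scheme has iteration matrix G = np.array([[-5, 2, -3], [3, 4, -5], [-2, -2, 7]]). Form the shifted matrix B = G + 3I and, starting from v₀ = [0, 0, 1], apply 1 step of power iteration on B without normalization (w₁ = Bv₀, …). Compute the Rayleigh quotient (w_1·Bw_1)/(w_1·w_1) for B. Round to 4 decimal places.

B = G + 3I has rows (-2, 2, -3); (3, 7, -5); (-2, -2, 10)
w1 = Bv₀ = (-3, -5, 10)
Bw1 = (-34, -94, 116)
w1·Bw1 = 1732; w1·w1 = 134; μ ≈ 1732/134 = 12.9254

12.9254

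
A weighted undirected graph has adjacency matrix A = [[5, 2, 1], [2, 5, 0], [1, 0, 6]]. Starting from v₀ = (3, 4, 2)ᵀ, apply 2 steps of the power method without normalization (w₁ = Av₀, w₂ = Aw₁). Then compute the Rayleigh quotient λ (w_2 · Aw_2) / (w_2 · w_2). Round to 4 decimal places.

w1 = Av₀ = (5·3 + 2·4 + 1·2; 2·3 + 5·4 + 0·2; 1·3 + 0·4 + 6·2) = (25, 26, 15)
w2 = Aw1 = (5·25 + 2·26 + 1·15; 2·25 + 5·26 + 0·15; 1·25 + 0·26 + 6·15) = (192, 180, 115)
Aw2 = (1435, 1284, 882)
w2·Aw2 = 192·1435 + 180·1284 + 115·882 = 608070; w2·w2 = 192·192 + 180·180 + 115·115 = 82489
λ ≈ 608070/82489 = 7.3715

7.3715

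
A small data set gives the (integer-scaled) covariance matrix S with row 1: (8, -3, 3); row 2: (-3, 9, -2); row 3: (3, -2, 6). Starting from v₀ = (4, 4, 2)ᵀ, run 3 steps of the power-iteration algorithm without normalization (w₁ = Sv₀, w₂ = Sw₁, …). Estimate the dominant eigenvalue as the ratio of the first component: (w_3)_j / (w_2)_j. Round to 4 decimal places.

w1 = Sv₀ = (26, 20, 16)
w2 = Sw1 = (196, 70, 134)
w3 = Sw2 = (1760, -226, 1252)
Ratio at component: 1760 / 196 = 8.9796

λ ≈ 8.9796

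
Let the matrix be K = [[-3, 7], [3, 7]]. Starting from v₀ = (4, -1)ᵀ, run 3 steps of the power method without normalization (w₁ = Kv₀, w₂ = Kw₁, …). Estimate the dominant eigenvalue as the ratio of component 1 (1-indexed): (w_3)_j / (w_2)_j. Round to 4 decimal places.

w1 = Kv₀ = (-19, 5)
w2 = Kw1 = (92, -22)
w3 = Kw2 = (-430, 122)
Ratio at component: -430 / 92 = -4.6739

-4.6739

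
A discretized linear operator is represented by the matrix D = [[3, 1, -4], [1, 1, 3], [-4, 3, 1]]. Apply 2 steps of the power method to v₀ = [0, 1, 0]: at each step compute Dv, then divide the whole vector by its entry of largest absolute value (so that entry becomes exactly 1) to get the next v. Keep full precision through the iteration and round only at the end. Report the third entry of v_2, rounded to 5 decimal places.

0.18182

Dv0 = (1.000000, 1.000000, 3.000000); divide by 3.000000 → v1 = (0.333333, 0.333333, 1.000000)
Dv1 = (-2.666667, 3.666667, 0.666667); divide by 3.666667 → v2 = (-0.727273, 1.000000, 0.181818)
Requested entry of v2: 2/11 = 0.18182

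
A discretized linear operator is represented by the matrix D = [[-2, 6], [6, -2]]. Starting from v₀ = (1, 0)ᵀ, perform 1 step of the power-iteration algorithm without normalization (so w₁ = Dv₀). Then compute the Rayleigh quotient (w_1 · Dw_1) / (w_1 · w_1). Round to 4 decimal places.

w1 = Dv₀ = (-2, 6)
Dw1 = (40, -24)
w1·Dw1 = (-2)·40 + 6·(-24) = -224; w1·w1 = (-2)·(-2) + 6·6 = 40
λ ≈ -224/40 = -5.6000

λ ≈ -5.6000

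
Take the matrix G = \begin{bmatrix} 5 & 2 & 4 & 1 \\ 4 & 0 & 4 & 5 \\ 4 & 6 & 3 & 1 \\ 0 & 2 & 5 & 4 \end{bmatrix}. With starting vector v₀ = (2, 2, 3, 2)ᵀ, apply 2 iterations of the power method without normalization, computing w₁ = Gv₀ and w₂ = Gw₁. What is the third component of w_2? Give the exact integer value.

412

w1 = Gv₀ = (28, 30, 31, 27)
w2 = Gw1 = (351, 371, 412, 323)
The requested component of w2 is 412.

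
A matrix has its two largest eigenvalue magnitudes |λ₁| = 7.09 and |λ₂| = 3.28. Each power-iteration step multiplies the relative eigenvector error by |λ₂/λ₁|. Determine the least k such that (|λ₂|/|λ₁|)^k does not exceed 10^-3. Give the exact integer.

9

|λ₂/λ₁| = 3.28/7.09 = 0.46262
Need k ≥ ln(10^-3) / ln(0.46262) = -6.9078 / -0.7708 ≈ 8.961
Smallest integer k satisfying the bound: 9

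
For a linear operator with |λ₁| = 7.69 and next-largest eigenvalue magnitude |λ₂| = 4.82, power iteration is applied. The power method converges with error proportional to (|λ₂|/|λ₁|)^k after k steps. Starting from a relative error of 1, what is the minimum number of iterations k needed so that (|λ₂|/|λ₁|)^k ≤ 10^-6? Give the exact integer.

30

|λ₂/λ₁| = 4.82/7.69 = 0.62679
Need k ≥ ln(10^-6) / ln(0.62679) = -13.8155 / -0.4671 ≈ 29.574
Smallest integer k satisfying the bound: 30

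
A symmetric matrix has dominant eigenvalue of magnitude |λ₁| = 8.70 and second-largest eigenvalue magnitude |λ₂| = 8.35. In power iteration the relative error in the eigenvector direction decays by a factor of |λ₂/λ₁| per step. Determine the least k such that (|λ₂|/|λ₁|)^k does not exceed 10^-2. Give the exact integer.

|λ₂/λ₁| = 8.35/8.70 = 0.95977
Need k ≥ ln(10^-2) / ln(0.95977) = -4.6052 / -0.0411 ≈ 112.153
Smallest integer k satisfying the bound: 113

113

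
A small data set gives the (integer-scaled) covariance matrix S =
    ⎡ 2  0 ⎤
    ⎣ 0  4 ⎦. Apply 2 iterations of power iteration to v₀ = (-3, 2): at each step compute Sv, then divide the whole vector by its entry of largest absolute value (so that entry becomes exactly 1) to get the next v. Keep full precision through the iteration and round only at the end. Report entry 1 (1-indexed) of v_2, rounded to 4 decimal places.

Sv0 = (-6.00000, 8.00000); divide by 8.00000 → v1 = (-0.75000, 1.00000)
Sv1 = (-1.50000, 4.00000); divide by 4.00000 → v2 = (-0.37500, 1.00000)
Requested entry of v2: -12/32 = -0.3750

-0.3750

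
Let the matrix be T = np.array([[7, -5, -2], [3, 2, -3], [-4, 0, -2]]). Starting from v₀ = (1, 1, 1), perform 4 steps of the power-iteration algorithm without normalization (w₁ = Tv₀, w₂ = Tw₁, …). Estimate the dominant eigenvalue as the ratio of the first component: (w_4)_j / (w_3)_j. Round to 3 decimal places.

λ ≈ 7.050

w1 = Tv₀ = (7·1 + (-5)·1 + (-2)·1; 3·1 + 2·1 + (-3)·1; (-4)·1 + 0·1 + (-2)·1) = (0, 2, -6)
w2 = Tw1 = (7·0 + (-5)·2 + (-2)·(-6); 3·0 + 2·2 + (-3)·(-6); (-4)·0 + 0·2 + (-2)·(-6)) = (2, 22, 12)
w3 = Tw2 = (-120, 14, -32)
w4 = Tw3 = (-846, -236, 544)
Ratio at component: -846 / -120 = 7.050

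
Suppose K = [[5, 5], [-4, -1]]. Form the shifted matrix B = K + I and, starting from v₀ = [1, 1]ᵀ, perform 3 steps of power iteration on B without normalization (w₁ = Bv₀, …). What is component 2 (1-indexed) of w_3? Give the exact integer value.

-184

B = K + I has rows (6, 5); (-4, 0)
w1 = Bv₀ = (11, -4)
w2 = Bw1 = (46, -44)
w3 = Bw2 = (56, -184)
Requested component of w3: -184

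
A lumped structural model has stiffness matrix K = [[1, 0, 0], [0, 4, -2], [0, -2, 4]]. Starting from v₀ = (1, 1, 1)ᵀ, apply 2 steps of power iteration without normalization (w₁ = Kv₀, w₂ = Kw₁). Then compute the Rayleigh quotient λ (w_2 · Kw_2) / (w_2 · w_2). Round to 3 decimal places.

w1 = Kv₀ = (1, 2, 2)
w2 = Kw1 = (1, 4, 4)
Kw2 = (1, 8, 8)
w2·Kw2 = 1·1 + 4·8 + 4·8 = 65; w2·w2 = 1·1 + 4·4 + 4·4 = 33
λ ≈ 65/33 = 1.970

1.970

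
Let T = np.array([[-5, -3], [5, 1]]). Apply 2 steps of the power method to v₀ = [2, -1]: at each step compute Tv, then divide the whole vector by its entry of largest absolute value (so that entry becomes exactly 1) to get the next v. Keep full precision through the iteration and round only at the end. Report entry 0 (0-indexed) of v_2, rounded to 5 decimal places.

-0.30769

Tv0 = (-7.000000, 9.000000); divide by 9.000000 → v1 = (-0.777778, 1.000000)
Tv1 = (0.888889, -2.888889); divide by -2.888889 → v2 = (-0.307692, 1.000000)
Requested entry of v2: 8/-26 = -0.30769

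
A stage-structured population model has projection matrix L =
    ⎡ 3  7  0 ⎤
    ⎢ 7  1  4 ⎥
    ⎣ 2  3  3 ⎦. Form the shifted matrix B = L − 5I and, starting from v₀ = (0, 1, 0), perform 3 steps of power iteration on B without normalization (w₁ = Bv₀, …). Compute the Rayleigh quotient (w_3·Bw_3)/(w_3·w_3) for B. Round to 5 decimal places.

-10.35112

B = L − 5I has rows (-2, 7, 0); (7, -4, 4); (2, 3, -2)
w1 = Bv₀ = (7, -4, 3)
w2 = Bw1 = (-42, 77, -4)
w3 = Bw2 = (623, -618, 155)
Bw3 = (-5572, 7453, -918)
w3·Bw3 = -8219600; w3·w3 = 794078; μ ≈ -8219600/794078 = -10.35112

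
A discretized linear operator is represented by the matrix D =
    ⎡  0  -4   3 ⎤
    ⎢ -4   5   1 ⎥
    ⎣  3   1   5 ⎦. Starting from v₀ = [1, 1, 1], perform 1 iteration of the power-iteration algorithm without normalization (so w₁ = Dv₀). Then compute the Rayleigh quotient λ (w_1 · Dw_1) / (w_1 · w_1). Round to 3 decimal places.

w1 = Dv₀ = (-1, 2, 9)
Dw1 = (19, 23, 44)
w1·Dw1 = (-1)·19 + 2·23 + 9·44 = 423; w1·w1 = (-1)·(-1) + 2·2 + 9·9 = 86
λ ≈ 423/86 = 4.919

4.919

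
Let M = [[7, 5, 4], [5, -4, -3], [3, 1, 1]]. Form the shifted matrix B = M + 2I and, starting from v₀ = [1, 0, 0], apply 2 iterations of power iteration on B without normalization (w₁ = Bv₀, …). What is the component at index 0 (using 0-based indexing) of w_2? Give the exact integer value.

118

B = M + 2I has rows (9, 5, 4); (5, -2, -3); (3, 1, 3)
w1 = Bv₀ = (9·1 + 5·0 + 4·0; 5·1 + (-2)·0 + (-3)·0; 3·1 + 1·0 + 3·0) = (9, 5, 3)
w2 = Bw1 = (9·9 + 5·5 + 4·3; 5·9 + (-2)·5 + (-3)·3; 3·9 + 1·5 + 3·3) = (118, 26, 41)
Requested component of w2: 118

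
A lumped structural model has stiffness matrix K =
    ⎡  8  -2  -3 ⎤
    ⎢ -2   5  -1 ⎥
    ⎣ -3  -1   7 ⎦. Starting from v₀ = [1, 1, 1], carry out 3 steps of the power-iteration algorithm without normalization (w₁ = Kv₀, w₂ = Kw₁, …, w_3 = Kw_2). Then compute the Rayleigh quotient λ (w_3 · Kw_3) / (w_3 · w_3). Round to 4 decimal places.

w1 = Kv₀ = (8·1 + (-2)·1 + (-3)·1; (-2)·1 + 5·1 + (-1)·1; (-3)·1 + (-1)·1 + 7·1) = (3, 2, 3)
w2 = Kw1 = (8·3 + (-2)·2 + (-3)·3; (-2)·3 + 5·2 + (-1)·3; (-3)·3 + (-1)·2 + 7·3) = (11, 1, 10)
w3 = Kw2 = (56, -27, 36)
Kw3 = (394, -283, 111)
w3·Kw3 = 56·394 + (-27)·(-283) + 36·111 = 33701; w3·w3 = 56·56 + (-27)·(-27) + 36·36 = 5161
λ ≈ 33701/5161 = 6.5299

λ ≈ 6.5299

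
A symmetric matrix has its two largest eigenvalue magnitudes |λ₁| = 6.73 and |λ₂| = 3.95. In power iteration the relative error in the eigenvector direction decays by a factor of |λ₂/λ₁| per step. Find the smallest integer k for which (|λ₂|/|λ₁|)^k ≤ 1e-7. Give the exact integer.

|λ₂/λ₁| = 3.95/6.73 = 0.58692
Need k ≥ ln(1e-7) / ln(0.58692) = -16.1181 / -0.5329 ≈ 30.248
Smallest integer k satisfying the bound: 31

31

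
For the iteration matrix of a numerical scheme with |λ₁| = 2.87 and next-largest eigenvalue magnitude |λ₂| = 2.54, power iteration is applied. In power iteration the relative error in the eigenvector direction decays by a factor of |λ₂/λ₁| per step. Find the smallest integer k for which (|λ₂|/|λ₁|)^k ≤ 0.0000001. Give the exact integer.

132

|λ₂/λ₁| = 2.54/2.87 = 0.88502
Need k ≥ ln(0.0000001) / ln(0.88502) = -16.1181 / -0.1221 ≈ 131.956
Smallest integer k satisfying the bound: 132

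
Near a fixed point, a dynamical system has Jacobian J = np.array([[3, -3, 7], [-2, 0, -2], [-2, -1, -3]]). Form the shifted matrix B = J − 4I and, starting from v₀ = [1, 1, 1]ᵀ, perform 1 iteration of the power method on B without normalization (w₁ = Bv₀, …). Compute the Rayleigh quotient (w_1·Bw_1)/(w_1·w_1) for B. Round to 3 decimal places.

-7.139

B = J − 4I has rows (-1, -3, 7); (-2, -4, -2); (-2, -1, -7)
w1 = Bv₀ = (3, -8, -10)
Bw1 = (-49, 46, 72)
w1·Bw1 = -1235; w1·w1 = 173; μ ≈ -1235/173 = -7.139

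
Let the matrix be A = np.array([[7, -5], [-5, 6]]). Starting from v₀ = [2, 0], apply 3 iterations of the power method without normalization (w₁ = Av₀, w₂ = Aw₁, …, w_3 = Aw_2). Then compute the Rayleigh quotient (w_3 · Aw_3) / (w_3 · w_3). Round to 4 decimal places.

λ ≈ 11.5249

w1 = Av₀ = (14, -10)
w2 = Aw1 = (148, -130)
w3 = Aw2 = (1686, -1520)
Aw3 = (19402, -17550)
w3·Aw3 = 1686·19402 + (-1520)·(-17550) = 59387772; w3·w3 = 1686·1686 + (-1520)·(-1520) = 5152996
λ ≈ 59387772/5152996 = 11.5249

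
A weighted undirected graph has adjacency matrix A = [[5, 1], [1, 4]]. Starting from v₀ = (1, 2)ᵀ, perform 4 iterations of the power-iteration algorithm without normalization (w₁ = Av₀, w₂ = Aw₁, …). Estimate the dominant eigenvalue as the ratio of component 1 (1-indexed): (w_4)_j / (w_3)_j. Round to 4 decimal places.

λ ≈ 5.8213

w1 = Av₀ = (5·1 + 1·2; 1·1 + 4·2) = (7, 9)
w2 = Aw1 = (5·7 + 1·9; 1·7 + 4·9) = (44, 43)
w3 = Aw2 = (263, 216)
w4 = Aw3 = (1531, 1127)
Ratio at component: 1531 / 263 = 5.8213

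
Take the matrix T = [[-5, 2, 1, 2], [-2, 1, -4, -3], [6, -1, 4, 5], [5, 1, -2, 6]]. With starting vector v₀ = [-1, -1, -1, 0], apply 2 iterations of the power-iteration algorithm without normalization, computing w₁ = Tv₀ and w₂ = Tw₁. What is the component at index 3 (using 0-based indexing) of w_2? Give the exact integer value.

w1 = Tv₀ = ((-5)·(-1) + 2·(-1) + 1·(-1) + 2·0; (-2)·(-1) + 1·(-1) + (-4)·(-1) + (-3)·0; 6·(-1) + (-1)·(-1) + 4·(-1) + 5·0; 5·(-1) + 1·(-1) + (-2)·(-1) + 6·0) = (2, 5, -9, -4)
w2 = Tw1 = ((-5)·2 + 2·5 + 1·(-9) + 2·(-4); (-2)·2 + 1·5 + (-4)·(-9) + (-3)·(-4); 6·2 + (-1)·5 + 4·(-9) + 5·(-4); 5·2 + 1·5 + (-2)·(-9) + 6·(-4)) = (-17, 49, -49, 9)
The requested component of w2 is 9.

9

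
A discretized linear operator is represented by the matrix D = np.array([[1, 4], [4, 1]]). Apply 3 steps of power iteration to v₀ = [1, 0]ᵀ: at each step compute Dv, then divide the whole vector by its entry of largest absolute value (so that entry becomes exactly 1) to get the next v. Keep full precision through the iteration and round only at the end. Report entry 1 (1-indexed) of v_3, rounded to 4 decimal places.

0.6447

Dv0 = (1.00000, 4.00000); divide by 4.00000 → v1 = (0.25000, 1.00000)
Dv1 = (4.25000, 2.00000); divide by 4.25000 → v2 = (1.00000, 0.47059)
Dv2 = (2.88235, 4.47059); divide by 4.47059 → v3 = (0.64474, 1.00000)
Requested entry of v3: 49/76 = 0.6447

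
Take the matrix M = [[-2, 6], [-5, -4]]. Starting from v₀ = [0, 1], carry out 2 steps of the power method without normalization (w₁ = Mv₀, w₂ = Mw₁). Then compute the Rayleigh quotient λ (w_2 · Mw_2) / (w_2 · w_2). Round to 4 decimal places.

w1 = Mv₀ = (6, -4)
w2 = Mw1 = (-36, -14)
Mw2 = (-12, 236)
w2·Mw2 = (-36)·(-12) + (-14)·236 = -2872; w2·w2 = (-36)·(-36) + (-14)·(-14) = 1492
λ ≈ -2872/1492 = -1.9249

λ ≈ -1.9249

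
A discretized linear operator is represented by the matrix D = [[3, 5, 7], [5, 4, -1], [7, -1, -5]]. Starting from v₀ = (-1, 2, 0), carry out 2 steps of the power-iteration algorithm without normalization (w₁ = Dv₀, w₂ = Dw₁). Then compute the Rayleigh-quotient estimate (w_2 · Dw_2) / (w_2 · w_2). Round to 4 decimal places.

w1 = Dv₀ = (7, 3, -9)
w2 = Dw1 = (-27, 56, 91)
Dw2 = (836, -2, -700)
w2·Dw2 = (-27)·836 + 56·(-2) + 91·(-700) = -86384; w2·w2 = (-27)·(-27) + 56·56 + 91·91 = 12146
λ ≈ -86384/12146 = -7.1121

-7.1121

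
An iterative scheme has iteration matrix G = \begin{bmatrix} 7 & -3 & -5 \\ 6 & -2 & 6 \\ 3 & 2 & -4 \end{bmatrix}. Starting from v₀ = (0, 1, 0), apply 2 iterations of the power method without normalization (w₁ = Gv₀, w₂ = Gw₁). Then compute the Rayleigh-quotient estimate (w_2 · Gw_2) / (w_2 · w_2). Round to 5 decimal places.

w1 = Gv₀ = (-3, -2, 2)
w2 = Gw1 = (-25, -2, -21)
Gw2 = (-64, -272, 5)
w2·Gw2 = (-25)·(-64) + (-2)·(-272) + (-21)·5 = 2039; w2·w2 = (-25)·(-25) + (-2)·(-2) + (-21)·(-21) = 1070
λ ≈ 2039/1070 = 1.90561

1.90561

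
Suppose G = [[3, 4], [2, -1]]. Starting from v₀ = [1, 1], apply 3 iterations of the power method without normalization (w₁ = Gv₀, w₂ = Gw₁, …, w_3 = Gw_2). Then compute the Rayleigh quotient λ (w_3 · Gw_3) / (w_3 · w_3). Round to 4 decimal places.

w1 = Gv₀ = (3·1 + 4·1; 2·1 + (-1)·1) = (7, 1)
w2 = Gw1 = (3·7 + 4·1; 2·7 + (-1)·1) = (25, 13)
w3 = Gw2 = (127, 37)
Gw3 = (529, 217)
w3·Gw3 = 127·529 + 37·217 = 75212; w3·w3 = 127·127 + 37·37 = 17498
λ ≈ 75212/17498 = 4.2983

4.2983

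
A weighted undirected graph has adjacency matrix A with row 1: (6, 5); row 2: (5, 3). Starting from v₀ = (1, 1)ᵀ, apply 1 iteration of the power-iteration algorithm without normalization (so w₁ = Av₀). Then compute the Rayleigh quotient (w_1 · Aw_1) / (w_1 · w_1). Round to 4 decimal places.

w1 = Av₀ = (11, 8)
Aw1 = (106, 79)
w1·Aw1 = 11·106 + 8·79 = 1798; w1·w1 = 11·11 + 8·8 = 185
λ ≈ 1798/185 = 9.7189

λ ≈ 9.7189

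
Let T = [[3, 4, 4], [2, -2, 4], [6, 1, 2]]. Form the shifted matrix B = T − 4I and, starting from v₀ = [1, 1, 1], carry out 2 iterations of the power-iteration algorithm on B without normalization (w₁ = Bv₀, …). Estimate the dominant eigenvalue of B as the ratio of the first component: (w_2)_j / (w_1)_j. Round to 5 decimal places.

B = T − 4I has rows (-1, 4, 4); (2, -6, 4); (6, 1, -2)
w1 = Bv₀ = (7, 0, 5)
w2 = Bw1 = (13, 34, 32)
Ratio: 13/7 = 1.85714

μ ≈ 1.85714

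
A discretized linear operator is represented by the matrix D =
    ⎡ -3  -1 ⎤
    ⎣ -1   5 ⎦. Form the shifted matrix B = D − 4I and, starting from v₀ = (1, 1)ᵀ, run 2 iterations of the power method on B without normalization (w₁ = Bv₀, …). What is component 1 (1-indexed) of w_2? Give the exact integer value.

56

B = D − 4I has rows (-7, -1); (-1, 1)
w1 = Bv₀ = (-8, 0)
w2 = Bw1 = (56, 8)
Requested component of w2: 56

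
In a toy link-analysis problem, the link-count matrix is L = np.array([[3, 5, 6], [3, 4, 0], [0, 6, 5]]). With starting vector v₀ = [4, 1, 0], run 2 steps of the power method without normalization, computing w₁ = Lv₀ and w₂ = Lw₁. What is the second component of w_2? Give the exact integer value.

w1 = Lv₀ = (3·4 + 5·1 + 6·0; 3·4 + 4·1 + 0·0; 0·4 + 6·1 + 5·0) = (17, 16, 6)
w2 = Lw1 = (3·17 + 5·16 + 6·6; 3·17 + 4·16 + 0·6; 0·17 + 6·16 + 5·6) = (167, 115, 126)
The requested component of w2 is 115.

115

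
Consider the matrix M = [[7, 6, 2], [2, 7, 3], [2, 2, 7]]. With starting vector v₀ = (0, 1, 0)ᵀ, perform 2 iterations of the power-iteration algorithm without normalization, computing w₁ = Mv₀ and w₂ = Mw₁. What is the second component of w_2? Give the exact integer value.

w1 = Mv₀ = (6, 7, 2)
w2 = Mw1 = (88, 67, 40)
The requested component of w2 is 67.

67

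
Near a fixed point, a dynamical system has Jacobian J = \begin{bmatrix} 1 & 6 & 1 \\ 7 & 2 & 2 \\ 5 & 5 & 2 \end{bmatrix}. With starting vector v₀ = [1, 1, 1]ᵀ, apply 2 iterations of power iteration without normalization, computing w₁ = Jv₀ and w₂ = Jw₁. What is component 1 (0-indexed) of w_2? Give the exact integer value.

w1 = Jv₀ = (1·1 + 6·1 + 1·1; 7·1 + 2·1 + 2·1; 5·1 + 5·1 + 2·1) = (8, 11, 12)
w2 = Jw1 = (1·8 + 6·11 + 1·12; 7·8 + 2·11 + 2·12; 5·8 + 5·11 + 2·12) = (86, 102, 119)
The requested component of w2 is 102.

102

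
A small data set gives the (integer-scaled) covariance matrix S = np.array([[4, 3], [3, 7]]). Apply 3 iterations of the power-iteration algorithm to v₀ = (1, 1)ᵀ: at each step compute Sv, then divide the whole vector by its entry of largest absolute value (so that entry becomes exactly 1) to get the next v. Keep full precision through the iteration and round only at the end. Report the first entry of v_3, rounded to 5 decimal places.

0.62269

Sv0 = (7.000000, 10.000000); divide by 10.000000 → v1 = (0.700000, 1.000000)
Sv1 = (5.800000, 9.100000); divide by 9.100000 → v2 = (0.637363, 1.000000)
Sv2 = (5.549451, 8.912088); divide by 8.912088 → v3 = (0.622688, 1.000000)
Requested entry of v3: 505/811 = 0.62269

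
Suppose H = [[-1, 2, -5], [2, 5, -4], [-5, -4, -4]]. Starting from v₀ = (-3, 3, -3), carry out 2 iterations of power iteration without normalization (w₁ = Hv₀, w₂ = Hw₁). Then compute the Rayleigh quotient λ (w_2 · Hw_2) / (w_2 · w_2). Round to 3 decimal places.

w1 = Hv₀ = (24, 21, 15)
w2 = Hw1 = (-57, 93, -264)
Hw2 = (1563, 1407, 969)
w2·Hw2 = (-57)·1563 + 93·1407 + (-264)·969 = -214056; w2·w2 = (-57)·(-57) + 93·93 + (-264)·(-264) = 81594
λ ≈ -214056/81594 = -2.623

-2.623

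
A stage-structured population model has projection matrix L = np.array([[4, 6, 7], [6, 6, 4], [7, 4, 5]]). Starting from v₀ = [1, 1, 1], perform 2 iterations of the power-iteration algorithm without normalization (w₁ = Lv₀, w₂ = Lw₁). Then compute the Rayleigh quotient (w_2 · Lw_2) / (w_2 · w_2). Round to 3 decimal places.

w1 = Lv₀ = (4·1 + 6·1 + 7·1; 6·1 + 6·1 + 4·1; 7·1 + 4·1 + 5·1) = (17, 16, 16)
w2 = Lw1 = (4·17 + 6·16 + 7·16; 6·17 + 6·16 + 4·16; 7·17 + 4·16 + 5·16) = (276, 262, 263)
Lw2 = (4517, 4280, 4295)
w2·Lw2 = 276·4517 + 262·4280 + 263·4295 = 3497637; w2·w2 = 276·276 + 262·262 + 263·263 = 213989
λ ≈ 3497637/213989 = 16.345

λ ≈ 16.345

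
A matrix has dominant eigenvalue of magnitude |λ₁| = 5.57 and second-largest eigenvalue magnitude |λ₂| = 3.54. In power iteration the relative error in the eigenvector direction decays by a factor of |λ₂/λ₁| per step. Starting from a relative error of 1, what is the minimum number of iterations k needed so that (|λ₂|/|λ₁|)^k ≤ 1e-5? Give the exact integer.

|λ₂/λ₁| = 3.54/5.57 = 0.63555
Need k ≥ ln(1e-5) / ln(0.63555) = -11.5129 / -0.4533 ≈ 25.400
Smallest integer k satisfying the bound: 26

26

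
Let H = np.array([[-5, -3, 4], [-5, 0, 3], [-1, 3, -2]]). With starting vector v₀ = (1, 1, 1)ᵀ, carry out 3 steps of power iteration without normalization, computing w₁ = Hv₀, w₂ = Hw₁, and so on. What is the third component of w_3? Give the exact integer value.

38

w1 = Hv₀ = (-4, -2, 0)
w2 = Hw1 = (26, 20, -2)
w3 = Hw2 = (-198, -136, 38)
The requested component of w3 is 38.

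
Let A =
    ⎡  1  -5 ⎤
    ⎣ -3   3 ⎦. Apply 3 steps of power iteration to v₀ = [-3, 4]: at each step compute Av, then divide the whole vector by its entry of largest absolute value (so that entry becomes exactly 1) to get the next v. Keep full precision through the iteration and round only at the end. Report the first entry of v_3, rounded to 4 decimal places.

Av0 = (-23.00000, 21.00000); divide by -23.00000 → v1 = (1.00000, -0.91304)
Av1 = (5.56522, -5.73913); divide by -5.73913 → v2 = (-0.96970, 1.00000)
Av2 = (-5.96970, 5.90909); divide by -5.96970 → v3 = (1.00000, -0.98985)
Requested entry of v3: -788/-788 = 1.0000

1.0000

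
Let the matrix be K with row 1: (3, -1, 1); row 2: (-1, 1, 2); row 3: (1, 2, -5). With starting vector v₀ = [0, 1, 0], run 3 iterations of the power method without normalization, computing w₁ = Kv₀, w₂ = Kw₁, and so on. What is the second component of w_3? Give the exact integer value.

w1 = Kv₀ = (3·0 + (-1)·1 + 1·0; (-1)·0 + 1·1 + 2·0; 1·0 + 2·1 + (-5)·0) = (-1, 1, 2)
w2 = Kw1 = (3·(-1) + (-1)·1 + 1·2; (-1)·(-1) + 1·1 + 2·2; 1·(-1) + 2·1 + (-5)·2) = (-2, 6, -9)
w3 = Kw2 = (-21, -10, 55)
The requested component of w3 is -10.

-10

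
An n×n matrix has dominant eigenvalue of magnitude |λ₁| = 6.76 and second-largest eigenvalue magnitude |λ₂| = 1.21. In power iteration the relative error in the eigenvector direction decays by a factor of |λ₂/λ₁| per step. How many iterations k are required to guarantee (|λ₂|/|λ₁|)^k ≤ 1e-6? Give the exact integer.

9

|λ₂/λ₁| = 1.21/6.76 = 0.17899
Need k ≥ ln(1e-6) / ln(0.17899) = -13.8155 / -1.7204 ≈ 8.030
Smallest integer k satisfying the bound: 9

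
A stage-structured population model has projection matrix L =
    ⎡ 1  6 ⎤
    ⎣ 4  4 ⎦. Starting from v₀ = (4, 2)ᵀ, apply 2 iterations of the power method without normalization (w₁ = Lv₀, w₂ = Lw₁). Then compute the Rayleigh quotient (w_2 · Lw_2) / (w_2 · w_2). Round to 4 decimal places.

7.5000

w1 = Lv₀ = (1·4 + 6·2; 4·4 + 4·2) = (16, 24)
w2 = Lw1 = (1·16 + 6·24; 4·16 + 4·24) = (160, 160)
Lw2 = (1120, 1280)
w2·Lw2 = 160·1120 + 160·1280 = 384000; w2·w2 = 160·160 + 160·160 = 51200
λ ≈ 384000/51200 = 7.5000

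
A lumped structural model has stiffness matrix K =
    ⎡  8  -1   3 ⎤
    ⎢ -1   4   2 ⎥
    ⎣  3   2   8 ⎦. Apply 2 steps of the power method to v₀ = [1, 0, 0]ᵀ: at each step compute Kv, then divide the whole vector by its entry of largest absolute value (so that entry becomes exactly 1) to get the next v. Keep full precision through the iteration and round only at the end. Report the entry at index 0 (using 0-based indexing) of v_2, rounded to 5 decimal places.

Kv0 = (8.000000, -1.000000, 3.000000); divide by 8.000000 → v1 = (1.000000, -0.125000, 0.375000)
Kv1 = (9.250000, -0.750000, 5.750000); divide by 9.250000 → v2 = (1.000000, -0.081081, 0.621622)
Requested entry of v2: 74/74 = 1.00000

1.00000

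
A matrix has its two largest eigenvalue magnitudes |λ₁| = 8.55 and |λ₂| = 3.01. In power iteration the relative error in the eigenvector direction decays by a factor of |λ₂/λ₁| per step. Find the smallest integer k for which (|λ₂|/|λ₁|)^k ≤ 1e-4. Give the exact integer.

|λ₂/λ₁| = 3.01/8.55 = 0.35205
Need k ≥ ln(1e-4) / ln(0.35205) = -9.2103 / -1.0440 ≈ 8.822
Smallest integer k satisfying the bound: 9

9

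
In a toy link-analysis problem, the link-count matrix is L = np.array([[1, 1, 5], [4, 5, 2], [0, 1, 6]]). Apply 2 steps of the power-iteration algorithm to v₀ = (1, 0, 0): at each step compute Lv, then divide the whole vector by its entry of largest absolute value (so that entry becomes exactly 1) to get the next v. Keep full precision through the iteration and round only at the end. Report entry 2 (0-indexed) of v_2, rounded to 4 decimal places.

Lv0 = (1.00000, 4.00000, 0.00000); divide by 4.00000 → v1 = (0.25000, 1.00000, 0.00000)
Lv1 = (1.25000, 6.00000, 1.00000); divide by 6.00000 → v2 = (0.20833, 1.00000, 0.16667)
Requested entry of v2: 4/24 = 0.1667

0.1667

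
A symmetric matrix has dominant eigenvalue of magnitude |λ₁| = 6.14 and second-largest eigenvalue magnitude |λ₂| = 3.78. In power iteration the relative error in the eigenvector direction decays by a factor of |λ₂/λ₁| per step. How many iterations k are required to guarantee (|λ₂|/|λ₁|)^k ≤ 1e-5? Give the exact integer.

|λ₂/λ₁| = 3.78/6.14 = 0.61564
Need k ≥ ln(1e-5) / ln(0.61564) = -11.5129 / -0.4851 ≈ 23.733
Smallest integer k satisfying the bound: 24

24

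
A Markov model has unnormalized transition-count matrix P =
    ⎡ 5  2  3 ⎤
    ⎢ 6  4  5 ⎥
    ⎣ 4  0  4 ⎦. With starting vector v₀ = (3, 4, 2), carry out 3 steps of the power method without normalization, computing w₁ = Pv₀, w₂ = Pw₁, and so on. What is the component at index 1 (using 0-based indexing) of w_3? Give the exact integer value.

4538

w1 = Pv₀ = (5·3 + 2·4 + 3·2; 6·3 + 4·4 + 5·2; 4·3 + 0·4 + 4·2) = (29, 44, 20)
w2 = Pw1 = (5·29 + 2·44 + 3·20; 6·29 + 4·44 + 5·20; 4·29 + 0·44 + 4·20) = (293, 450, 196)
w3 = Pw2 = (2953, 4538, 1956)
The requested component of w3 is 4538.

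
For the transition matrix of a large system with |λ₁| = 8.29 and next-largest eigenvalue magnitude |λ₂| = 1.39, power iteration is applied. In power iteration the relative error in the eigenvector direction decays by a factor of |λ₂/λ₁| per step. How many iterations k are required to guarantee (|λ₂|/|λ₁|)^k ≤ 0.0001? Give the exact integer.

6

|λ₂/λ₁| = 1.39/8.29 = 0.16767
Need k ≥ ln(0.0001) / ln(0.16767) = -9.2103 / -1.7857 ≈ 5.158
Smallest integer k satisfying the bound: 6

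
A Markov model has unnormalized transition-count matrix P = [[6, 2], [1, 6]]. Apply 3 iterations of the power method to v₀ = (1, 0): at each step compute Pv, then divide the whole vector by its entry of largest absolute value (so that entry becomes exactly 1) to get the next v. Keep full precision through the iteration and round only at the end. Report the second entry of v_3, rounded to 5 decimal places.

Pv0 = (6.000000, 1.000000); divide by 6.000000 → v1 = (1.000000, 0.166667)
Pv1 = (6.333333, 2.000000); divide by 6.333333 → v2 = (1.000000, 0.315789)
Pv2 = (6.631579, 2.894737); divide by 6.631579 → v3 = (1.000000, 0.436508)
Requested entry of v3: 110/252 = 0.43651

0.43651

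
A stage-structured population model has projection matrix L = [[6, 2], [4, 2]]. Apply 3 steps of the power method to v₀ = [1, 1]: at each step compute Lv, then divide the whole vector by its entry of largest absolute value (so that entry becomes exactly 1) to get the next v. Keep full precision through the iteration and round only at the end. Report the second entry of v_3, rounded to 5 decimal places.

0.73214

Lv0 = (8.000000, 6.000000); divide by 8.000000 → v1 = (1.000000, 0.750000)
Lv1 = (7.500000, 5.500000); divide by 7.500000 → v2 = (1.000000, 0.733333)
Lv2 = (7.466667, 5.466667); divide by 7.466667 → v3 = (1.000000, 0.732143)
Requested entry of v3: 328/448 = 0.73214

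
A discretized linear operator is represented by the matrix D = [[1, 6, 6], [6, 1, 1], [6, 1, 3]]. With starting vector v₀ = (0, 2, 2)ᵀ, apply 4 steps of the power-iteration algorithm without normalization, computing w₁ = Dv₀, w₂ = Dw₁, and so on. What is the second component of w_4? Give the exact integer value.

14536

w1 = Dv₀ = (1·0 + 6·2 + 6·2; 6·0 + 1·2 + 1·2; 6·0 + 1·2 + 3·2) = (24, 4, 8)
w2 = Dw1 = (1·24 + 6·4 + 6·8; 6·24 + 1·4 + 1·8; 6·24 + 1·4 + 3·8) = (96, 156, 172)
w3 = Dw2 = (2064, 904, 1248)
w4 = Dw3 = (14976, 14536, 17032)
The requested component of w4 is 14536.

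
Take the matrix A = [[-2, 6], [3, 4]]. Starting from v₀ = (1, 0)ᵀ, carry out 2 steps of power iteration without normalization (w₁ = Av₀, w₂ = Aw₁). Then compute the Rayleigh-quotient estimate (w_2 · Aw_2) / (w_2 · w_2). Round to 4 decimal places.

0.7000

w1 = Av₀ = ((-2)·1 + 6·0; 3·1 + 4·0) = (-2, 3)
w2 = Aw1 = ((-2)·(-2) + 6·3; 3·(-2) + 4·3) = (22, 6)
Aw2 = (-8, 90)
w2·Aw2 = 22·(-8) + 6·90 = 364; w2·w2 = 22·22 + 6·6 = 520
λ ≈ 364/520 = 0.7000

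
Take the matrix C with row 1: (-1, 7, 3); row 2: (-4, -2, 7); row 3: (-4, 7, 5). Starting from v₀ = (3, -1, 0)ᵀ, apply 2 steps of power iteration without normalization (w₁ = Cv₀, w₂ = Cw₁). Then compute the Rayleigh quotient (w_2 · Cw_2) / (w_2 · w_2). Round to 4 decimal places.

w1 = Cv₀ = ((-1)·3 + 7·(-1) + 3·0; (-4)·3 + (-2)·(-1) + 7·0; (-4)·3 + 7·(-1) + 5·0) = (-10, -10, -19)
w2 = Cw1 = ((-1)·(-10) + 7·(-10) + 3·(-19); (-4)·(-10) + (-2)·(-10) + 7·(-19); (-4)·(-10) + 7·(-10) + 5·(-19)) = (-117, -73, -125)
Cw2 = (-769, -261, -668)
w2·Cw2 = (-117)·(-769) + (-73)·(-261) + (-125)·(-668) = 192526; w2·w2 = (-117)·(-117) + (-73)·(-73) + (-125)·(-125) = 34643
λ ≈ 192526/34643 = 5.5574

λ ≈ 5.5574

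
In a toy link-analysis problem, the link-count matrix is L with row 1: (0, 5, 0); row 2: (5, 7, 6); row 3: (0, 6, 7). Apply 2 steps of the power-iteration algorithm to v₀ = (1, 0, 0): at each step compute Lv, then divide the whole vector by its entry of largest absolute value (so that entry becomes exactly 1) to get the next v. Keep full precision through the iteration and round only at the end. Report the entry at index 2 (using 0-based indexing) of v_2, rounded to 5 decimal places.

0.85714

Lv0 = (0.000000, 5.000000, 0.000000); divide by 5.000000 → v1 = (0.000000, 1.000000, 0.000000)
Lv1 = (5.000000, 7.000000, 6.000000); divide by 7.000000 → v2 = (0.714286, 1.000000, 0.857143)
Requested entry of v2: 30/35 = 0.85714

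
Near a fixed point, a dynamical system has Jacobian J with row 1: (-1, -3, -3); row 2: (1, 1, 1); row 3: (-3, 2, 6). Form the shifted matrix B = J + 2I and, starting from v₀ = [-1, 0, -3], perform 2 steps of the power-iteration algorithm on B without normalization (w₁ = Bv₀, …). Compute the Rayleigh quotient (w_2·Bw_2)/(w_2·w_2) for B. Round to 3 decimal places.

B = J + 2I has rows (1, -3, -3); (1, 3, 1); (-3, 2, 8)
w1 = Bv₀ = (8, -4, -21)
w2 = Bw1 = (83, -25, -200)
Bw2 = (758, -192, -1899)
w2·Bw2 = 447514; w2·w2 = 47514; μ ≈ 447514/47514 = 9.419

μ ≈ 9.419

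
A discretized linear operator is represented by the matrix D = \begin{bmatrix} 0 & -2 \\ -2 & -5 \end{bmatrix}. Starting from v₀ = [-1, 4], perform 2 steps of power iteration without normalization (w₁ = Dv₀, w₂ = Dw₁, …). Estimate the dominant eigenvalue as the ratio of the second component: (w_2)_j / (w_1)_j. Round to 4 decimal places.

w1 = Dv₀ = (0·(-1) + (-2)·4; (-2)·(-1) + (-5)·4) = (-8, -18)
w2 = Dw1 = (0·(-8) + (-2)·(-18); (-2)·(-8) + (-5)·(-18)) = (36, 106)
Ratio at component: 106 / -18 = -5.8889

λ ≈ -5.8889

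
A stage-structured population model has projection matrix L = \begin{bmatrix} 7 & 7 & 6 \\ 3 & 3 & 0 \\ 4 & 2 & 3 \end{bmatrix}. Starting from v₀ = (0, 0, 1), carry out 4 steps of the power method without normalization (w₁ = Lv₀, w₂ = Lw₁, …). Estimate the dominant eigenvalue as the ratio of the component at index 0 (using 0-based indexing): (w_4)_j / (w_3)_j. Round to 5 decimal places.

w1 = Lv₀ = (6, 0, 3)
w2 = Lw1 = (60, 18, 33)
w3 = Lw2 = (744, 234, 375)
w4 = Lw3 = (9096, 2934, 4569)
Ratio at component: 9096 / 744 = 12.22581

λ ≈ 12.22581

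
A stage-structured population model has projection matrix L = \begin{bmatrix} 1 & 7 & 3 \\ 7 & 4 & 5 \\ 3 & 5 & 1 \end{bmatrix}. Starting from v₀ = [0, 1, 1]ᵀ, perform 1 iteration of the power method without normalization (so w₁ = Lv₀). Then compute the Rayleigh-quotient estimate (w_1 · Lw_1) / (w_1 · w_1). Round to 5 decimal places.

w1 = Lv₀ = (1·0 + 7·1 + 3·1; 7·0 + 4·1 + 5·1; 3·0 + 5·1 + 1·1) = (10, 9, 6)
Lw1 = (91, 136, 81)
w1·Lw1 = 10·91 + 9·136 + 6·81 = 2620; w1·w1 = 10·10 + 9·9 + 6·6 = 217
λ ≈ 2620/217 = 12.07373

λ ≈ 12.07373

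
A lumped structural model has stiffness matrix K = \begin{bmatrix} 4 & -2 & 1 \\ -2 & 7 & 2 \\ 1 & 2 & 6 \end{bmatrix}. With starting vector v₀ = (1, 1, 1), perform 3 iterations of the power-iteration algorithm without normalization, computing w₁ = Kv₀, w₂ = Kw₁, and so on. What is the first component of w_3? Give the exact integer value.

-23

w1 = Kv₀ = (3, 7, 9)
w2 = Kw1 = (7, 61, 71)
w3 = Kw2 = (-23, 555, 555)
The requested component of w3 is -23.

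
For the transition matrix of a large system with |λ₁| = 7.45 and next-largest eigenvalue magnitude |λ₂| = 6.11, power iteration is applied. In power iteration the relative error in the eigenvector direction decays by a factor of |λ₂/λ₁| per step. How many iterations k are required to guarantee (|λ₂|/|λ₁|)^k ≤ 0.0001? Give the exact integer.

|λ₂/λ₁| = 6.11/7.45 = 0.82013
Need k ≥ ln(0.0001) / ln(0.82013) = -9.2103 / -0.1983 ≈ 46.449
Smallest integer k satisfying the bound: 47

47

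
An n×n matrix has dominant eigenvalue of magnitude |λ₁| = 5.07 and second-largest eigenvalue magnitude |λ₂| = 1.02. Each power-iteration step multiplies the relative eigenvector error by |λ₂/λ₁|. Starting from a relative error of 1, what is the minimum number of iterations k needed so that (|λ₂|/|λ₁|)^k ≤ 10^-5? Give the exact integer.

|λ₂/λ₁| = 1.02/5.07 = 0.20118
Need k ≥ ln(10^-5) / ln(0.20118) = -11.5129 / -1.6035 ≈ 7.180
Smallest integer k satisfying the bound: 8

8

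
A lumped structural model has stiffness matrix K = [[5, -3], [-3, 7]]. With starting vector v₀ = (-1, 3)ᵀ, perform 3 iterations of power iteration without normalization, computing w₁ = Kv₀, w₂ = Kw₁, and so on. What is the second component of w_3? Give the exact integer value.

1896

w1 = Kv₀ = (-14, 24)
w2 = Kw1 = (-142, 210)
w3 = Kw2 = (-1340, 1896)
The requested component of w3 is 1896.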